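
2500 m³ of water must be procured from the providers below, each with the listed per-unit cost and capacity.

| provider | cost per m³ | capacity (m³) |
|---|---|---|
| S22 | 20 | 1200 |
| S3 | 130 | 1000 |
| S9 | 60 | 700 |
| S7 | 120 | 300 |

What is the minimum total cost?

141000

Cheapest first:
S22 (20): use full 1200 → 1300 m³ to go.
S9 (60): use full 700 → 600 m³ to go.
Take 300 from S7 at 120 → need 300 more.
Take 300 from S3 at 130 to finish.
Cost = 1200×20 + 700×60 + 300×120 + 300×130 = 141000.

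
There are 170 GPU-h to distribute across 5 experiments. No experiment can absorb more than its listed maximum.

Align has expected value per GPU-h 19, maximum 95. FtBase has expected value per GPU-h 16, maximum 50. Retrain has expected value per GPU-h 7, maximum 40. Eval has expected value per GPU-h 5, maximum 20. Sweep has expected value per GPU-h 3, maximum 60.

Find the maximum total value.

2780

Order the experiments by expected value per GPU-h: Align 19 > FtBase 16 > Retrain 7 > Eval 5 > Sweep 3.
Align: +95 to 95 (cap) → 75 left.
FtBase: +50 to 50 (cap) → 25 left.
Retrain: +25 (room for 40) → 25. Pool exhausted.
Total = 19×95 + 16×50 + 7×25 = 2780.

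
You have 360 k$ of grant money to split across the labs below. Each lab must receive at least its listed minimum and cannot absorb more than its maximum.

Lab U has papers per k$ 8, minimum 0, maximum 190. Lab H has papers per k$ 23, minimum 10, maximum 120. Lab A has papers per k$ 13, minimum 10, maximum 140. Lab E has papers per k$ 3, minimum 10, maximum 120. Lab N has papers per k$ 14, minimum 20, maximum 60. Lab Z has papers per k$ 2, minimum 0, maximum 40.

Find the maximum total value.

Meeting every minimum uses 0+10+10+10+20+0 = 50 k$, leaving 310.
Rank by papers per k$: Lab H 23 > Lab N 14 > Lab A 13 > Lab U 8 > Lab E 3 > Lab Z 2.
Give Lab H 110 more to hit its cap of 120 ; 200 left.
Lab N takes 40 more to reach its cap of 60 ; 160 left.
Give Lab A 130 more to hit its cap of 140 ; 30 left.
Lab U has room for 190 more but only 30 remain, so it gets 30.
Total = 8×30 + 23×120 + 13×140 + 3×10 + 14×60 = 5690.

5690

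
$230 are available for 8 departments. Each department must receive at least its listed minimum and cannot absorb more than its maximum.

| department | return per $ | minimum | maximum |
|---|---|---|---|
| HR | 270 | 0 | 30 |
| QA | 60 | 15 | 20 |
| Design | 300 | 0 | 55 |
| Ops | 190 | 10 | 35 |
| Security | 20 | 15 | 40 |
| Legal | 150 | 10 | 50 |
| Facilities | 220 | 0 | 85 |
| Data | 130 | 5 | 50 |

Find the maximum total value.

49500

Meeting every minimum uses 0+15+0+10+15+10+0+5 = 55 $, leaving 175.
Rank by return per $: Design 300 > HR 270 > Facilities 220 > Ops 190 > Legal 150 > Data 130 > QA 60 > Security 20.
Design: +55 to 55 (cap) ; 120 left.
Give HR 30 more to hit its cap of 30 ; 90 left.
Give Facilities 85 more to hit its cap of 85 ; 5 left.
Ops: +5 (room for 25) → 15. Pool exhausted.
Total = 270×30 + 60×15 + 300×55 + 190×15 + 20×15 + 150×10 + 220×85 + 130×5 = 49500.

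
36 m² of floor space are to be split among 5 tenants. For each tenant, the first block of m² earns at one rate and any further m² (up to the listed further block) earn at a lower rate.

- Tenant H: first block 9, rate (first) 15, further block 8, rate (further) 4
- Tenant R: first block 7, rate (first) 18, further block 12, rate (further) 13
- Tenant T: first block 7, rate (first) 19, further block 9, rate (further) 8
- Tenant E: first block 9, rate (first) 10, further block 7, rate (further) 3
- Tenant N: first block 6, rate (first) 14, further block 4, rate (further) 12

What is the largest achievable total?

Order all 10 blocks by rate: Tenant T/tier1 19 > Tenant R/tier1 18 > Tenant H/tier1 15 > Tenant N/tier1 14 > Tenant R/tier2 13 > Tenant N/tier2 12 > Tenant E/tier1 10 > Tenant T/tier2 8 > Tenant H/tier2 4 > Tenant E/tier2 3.
Tenant T tier1 at 19: fill all 7 ; 29 left.
Tenant R/tier1 (18): +7 ; 22 left.
Tenant H/tier1 (15): +9 ; 13 left.
Tenant N tier1 at 14: fill all 6 ; 7 left.
Tenant R tier2 at 13: only 7 left, fill 7.
Total = 19×7 + 18×7 + 15×9 + 14×6 + 13×7 = 569.

569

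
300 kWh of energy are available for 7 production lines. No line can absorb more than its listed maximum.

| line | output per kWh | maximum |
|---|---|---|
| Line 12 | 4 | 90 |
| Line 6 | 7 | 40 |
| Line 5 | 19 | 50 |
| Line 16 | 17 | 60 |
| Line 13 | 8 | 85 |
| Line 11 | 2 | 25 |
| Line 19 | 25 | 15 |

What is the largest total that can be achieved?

Order the production lines by output per kWh: Line 19 25 > Line 5 19 > Line 16 17 > Line 13 8 > Line 6 7 > Line 12 4 > Line 11 2.
Line 19: +15 to 15 (cap) — 285 left.
Give Line 5 50 to hit its cap of 50 — 235 left.
Line 16: +60 to 60 (cap) — 175 left.
Line 13 takes 85 to reach its cap of 85 — 90 left.
Give Line 6 40 to hit its cap of 40 — 50 left.
Only 50 left; Line 12 takes them to reach 50.
Total = 4×50 + 7×40 + 19×50 + 17×60 + 8×85 + 25×15 = 3505.

3505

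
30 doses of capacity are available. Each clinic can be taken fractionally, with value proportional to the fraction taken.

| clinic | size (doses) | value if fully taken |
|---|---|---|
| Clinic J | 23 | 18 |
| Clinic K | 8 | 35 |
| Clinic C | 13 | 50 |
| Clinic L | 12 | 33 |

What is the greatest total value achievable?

109.75

Rank by value-to-size ratio: Clinic K 35/8≈4.38, Clinic C 50/13≈3.85, Clinic L 33/12≈2.75, Clinic J 18/23≈0.783.
Take all of Clinic K (8 doses, value 35) — 22 doses left.
Clinic C: take in full, 13 doses for value 50 — 9 left.
Only 9 doses remain; take 9/12 of Clinic L for value 33×9/12 = 24.75.
Total value = 109.75.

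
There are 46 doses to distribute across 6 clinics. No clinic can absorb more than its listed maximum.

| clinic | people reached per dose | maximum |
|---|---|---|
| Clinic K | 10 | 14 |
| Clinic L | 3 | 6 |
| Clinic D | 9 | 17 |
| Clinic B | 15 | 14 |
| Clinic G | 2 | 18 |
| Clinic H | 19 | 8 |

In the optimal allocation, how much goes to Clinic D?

Order the clinics by people reached per dose: Clinic H 19 > Clinic B 15 > Clinic K 10 > Clinic D 9 > Clinic L 3 > Clinic G 2.
Clinic H takes 8 to reach its cap of 8 — 38 left.
Give Clinic B 14 to hit its cap of 14 — 24 left.
Give Clinic K 14 to hit its cap of 14 — 10 left.
Only 10 left; Clinic D takes them to reach 10.

10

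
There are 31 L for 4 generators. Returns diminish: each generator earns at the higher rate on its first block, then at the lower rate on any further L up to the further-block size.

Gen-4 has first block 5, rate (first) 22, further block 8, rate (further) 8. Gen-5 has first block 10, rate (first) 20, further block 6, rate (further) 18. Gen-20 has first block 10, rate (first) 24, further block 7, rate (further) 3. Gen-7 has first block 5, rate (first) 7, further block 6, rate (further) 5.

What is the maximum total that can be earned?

Rank every tier by rate: Gen-20/first 24 > Gen-4/first 22 > Gen-5/first 20 > Gen-5/second 18 > Gen-4/second 8 > Gen-7/first 7 > Gen-7/second 5 > Gen-20/second 3.
Gen-20/first (24): +10 ; 21 left.
Fill Gen-4 first block (5 at 22) ; 16 left.
Gen-5 first at 20: fill all 10 ; 6 left.
Fill Gen-5 second block (6 at 18) ; 0 left.
Total = 24×10 + 22×5 + 20×10 + 18×6 = 658.

658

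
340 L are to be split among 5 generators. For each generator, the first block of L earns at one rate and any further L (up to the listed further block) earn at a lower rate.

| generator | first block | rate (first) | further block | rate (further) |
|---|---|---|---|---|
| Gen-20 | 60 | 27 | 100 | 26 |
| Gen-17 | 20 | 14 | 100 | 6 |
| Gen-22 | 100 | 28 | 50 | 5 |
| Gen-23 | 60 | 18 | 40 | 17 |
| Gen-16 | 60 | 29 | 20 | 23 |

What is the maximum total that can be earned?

9220

Treat each block as its own option and order by rate: Gen-16/first 29 > Gen-22/first 28 > Gen-20/first 27 > Gen-20/second 26 > Gen-16/second 23 > Gen-23/first 18 > Gen-23/second 17 > Gen-17/first 14 > Gen-17/second 6 > Gen-22/second 5.
Gen-16/first (29): +60 → 280 left.
Fill Gen-22 first block (100 at 28) → 180 left.
Gen-20 first at 27: fill all 60 → 120 left.
Gen-20/second (26): +100 → 20 left.
Gen-16 second at 23: fill all 20 → 0 left.
Total = 29×60 + 28×100 + 27×60 + 26×100 + 23×20 = 9220.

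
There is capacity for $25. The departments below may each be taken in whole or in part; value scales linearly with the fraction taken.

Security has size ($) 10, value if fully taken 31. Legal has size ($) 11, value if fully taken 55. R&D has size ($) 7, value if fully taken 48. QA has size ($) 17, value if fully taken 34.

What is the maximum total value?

124.7

Rank by value-to-size ratio: R&D 48/7≈6.86, Legal 55/11≈5, Security 31/10≈3.1, QA 34/17≈2.
Take all of R&D (7 $, value 48) → 18 $ left.
Take all of Legal (11 $, value 55) → 7 $ left.
Fill the last 7 $ with part of Security: 7/10 of it earns 21.7.
Total value = 124.7.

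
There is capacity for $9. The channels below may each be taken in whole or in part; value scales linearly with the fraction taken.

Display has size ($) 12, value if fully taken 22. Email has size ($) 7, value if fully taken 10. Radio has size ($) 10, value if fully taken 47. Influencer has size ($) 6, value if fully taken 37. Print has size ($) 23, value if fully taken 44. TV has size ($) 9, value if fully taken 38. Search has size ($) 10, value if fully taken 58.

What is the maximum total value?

Rank by value-to-size ratio: Influencer 37/6≈6.17, Search 58/10≈5.8, Radio 47/10≈4.7, TV 38/9≈4.22, Print 44/23≈1.91, Display 22/12≈1.83, Email 10/7≈1.43.
Influencer: take in full, 6 $ for value 37 → 3 left.
3 $ left: a 3/10 share of Search gives 58×3/10 = 17.4.
Total value = 54.4.

54.4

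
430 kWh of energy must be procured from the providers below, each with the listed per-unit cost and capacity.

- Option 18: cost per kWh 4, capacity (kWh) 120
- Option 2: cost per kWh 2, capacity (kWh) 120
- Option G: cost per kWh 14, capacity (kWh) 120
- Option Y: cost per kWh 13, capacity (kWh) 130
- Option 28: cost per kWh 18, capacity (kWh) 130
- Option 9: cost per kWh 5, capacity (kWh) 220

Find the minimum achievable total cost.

Cheapest first:
Option 2 at 2: take all 120 kWh ; 310 still needed.
Option 18 (4): use full 120 ; 190 kWh to go.
Option 9 at 5: take 190 of its 220 ; requirement met.
Option Y, Option G, Option 28: unused.
Cost = 120×2 + 120×4 + 190×5 = 1670.

1670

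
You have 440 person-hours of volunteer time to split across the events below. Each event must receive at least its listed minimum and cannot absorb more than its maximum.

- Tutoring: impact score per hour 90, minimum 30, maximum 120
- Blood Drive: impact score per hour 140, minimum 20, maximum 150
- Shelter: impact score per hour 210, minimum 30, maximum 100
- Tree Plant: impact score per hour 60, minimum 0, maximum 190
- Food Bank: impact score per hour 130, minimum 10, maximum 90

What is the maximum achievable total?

62700

Meeting every minimum uses 30+20+30+0+10 = 90 person-hours, leaving 350.
Highest impact score per hour first: Shelter 210 > Blood Drive 140 > Food Bank 130 > Tutoring 90 > Tree Plant 60.
Shelter takes 70 more to reach its cap of 100 → 280 left.
Blood Drive takes 130 more to reach its cap of 150 → 150 left.
Give Food Bank 80 more to hit its cap of 90 → 70 left.
Tutoring has room for 90 more but only 70 remain, so it gets 100.
Total = 90×100 + 140×150 + 210×100 + 130×90 = 62700.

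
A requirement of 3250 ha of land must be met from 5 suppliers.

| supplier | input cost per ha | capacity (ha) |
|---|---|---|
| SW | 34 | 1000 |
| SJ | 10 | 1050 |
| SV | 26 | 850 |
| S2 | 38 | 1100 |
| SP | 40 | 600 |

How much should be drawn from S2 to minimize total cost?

Cheapest first:
SJ at 10: take all 1050 ha ; 2200 still needed.
SV at 26: take all 850 ha ; 1350 still needed.
SW (34): use full 1000 ; 350 ha to go.
S2 (38): take the remaining 350 ; done.
SP: unused.

350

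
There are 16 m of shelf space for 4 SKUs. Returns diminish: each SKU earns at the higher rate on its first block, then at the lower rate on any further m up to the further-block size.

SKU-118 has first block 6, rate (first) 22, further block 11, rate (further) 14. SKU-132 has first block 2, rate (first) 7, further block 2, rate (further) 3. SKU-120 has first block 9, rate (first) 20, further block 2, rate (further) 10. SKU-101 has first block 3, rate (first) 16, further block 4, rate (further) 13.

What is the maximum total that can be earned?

328

Treat each block as its own option and order by rate: SKU-118/tier1 22 > SKU-120/tier1 20 > SKU-101/tier1 16 > SKU-118/tier2 14 > SKU-101/tier2 13 > SKU-120/tier2 10 > SKU-132/tier1 7 > SKU-132/tier2 3.
SKU-118/tier1 (22): +6 — 10 left.
SKU-120 tier1 at 20: fill all 9 — 1 left.
1 remain; put them into SKU-101 tier1 at 16.
Total = 22×6 + 20×9 + 16×1 = 328.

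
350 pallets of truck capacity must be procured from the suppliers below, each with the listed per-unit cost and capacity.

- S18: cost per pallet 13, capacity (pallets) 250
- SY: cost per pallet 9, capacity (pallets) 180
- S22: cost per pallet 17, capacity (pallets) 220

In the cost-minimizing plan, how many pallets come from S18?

Fill from the cheapest supplier first.
SY at 9: take all 180 pallets — 170 still needed.
Take 170 from S18 at 13 to finish.
S22: unused.

170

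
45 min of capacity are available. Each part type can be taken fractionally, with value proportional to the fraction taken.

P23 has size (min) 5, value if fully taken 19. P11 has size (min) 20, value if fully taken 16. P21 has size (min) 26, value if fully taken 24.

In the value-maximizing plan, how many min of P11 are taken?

Rank by value-to-size ratio: P23 19/5≈3.8, P21 24/26≈0.923, P11 16/20≈0.8.
Take all of P23 (5 min, value 19) — 40 min left.
Take all of P21 (26 min, value 24) — 14 min left.
14 min left: a 14/20 share of P11 gives 16×14/20 = 11.2.

14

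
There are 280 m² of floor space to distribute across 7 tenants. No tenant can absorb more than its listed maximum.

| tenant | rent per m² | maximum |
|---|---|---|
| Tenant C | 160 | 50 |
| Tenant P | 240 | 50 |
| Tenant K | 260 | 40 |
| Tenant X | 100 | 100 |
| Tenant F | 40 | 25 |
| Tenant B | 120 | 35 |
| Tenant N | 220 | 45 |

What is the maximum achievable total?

Highest rent per m² first: Tenant K 260 > Tenant P 240 > Tenant N 220 > Tenant C 160 > Tenant B 120 > Tenant X 100 > Tenant F 40.
Tenant K takes 40 to reach its cap of 40 → 240 left.
Tenant P: +50 to 50 (cap) → 190 left.
Tenant N: +45 to 45 (cap) → 145 left.
Give Tenant C 50 to hit its cap of 50 → 95 left.
Give Tenant B 35 to hit its cap of 35 → 60 left.
Tenant X has room for 100 but only 60 remain, so it gets 60.
Total = 160×50 + 240×50 + 260×40 + 100×60 + 120×35 + 220×45 = 50500.

50500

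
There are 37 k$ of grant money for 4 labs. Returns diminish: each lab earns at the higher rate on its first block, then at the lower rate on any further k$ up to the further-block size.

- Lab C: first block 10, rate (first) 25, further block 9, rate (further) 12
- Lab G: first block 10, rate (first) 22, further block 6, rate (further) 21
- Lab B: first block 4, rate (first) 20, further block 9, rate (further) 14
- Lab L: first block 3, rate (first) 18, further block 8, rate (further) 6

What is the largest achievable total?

786

Rank every tier by rate: Lab C/tier1 25 > Lab G/tier1 22 > Lab G/tier2 21 > Lab B/tier1 20 > Lab L/tier1 18 > Lab B/tier2 14 > Lab C/tier2 12 > Lab L/tier2 6.
Fill Lab C tier1 block (10 at 25) ; 27 left.
Fill Lab G tier1 block (10 at 22) ; 17 left.
Fill Lab G tier2 block (6 at 21) ; 11 left.
Lab B tier1 at 20: fill all 4 ; 7 left.
Lab L tier1 at 18: fill all 3 ; 4 left.
Lab B/tier2: +4 of 9 at 14; pool empty.
Total = 25×10 + 22×10 + 21×6 + 20×4 + 18×3 + 14×4 = 786.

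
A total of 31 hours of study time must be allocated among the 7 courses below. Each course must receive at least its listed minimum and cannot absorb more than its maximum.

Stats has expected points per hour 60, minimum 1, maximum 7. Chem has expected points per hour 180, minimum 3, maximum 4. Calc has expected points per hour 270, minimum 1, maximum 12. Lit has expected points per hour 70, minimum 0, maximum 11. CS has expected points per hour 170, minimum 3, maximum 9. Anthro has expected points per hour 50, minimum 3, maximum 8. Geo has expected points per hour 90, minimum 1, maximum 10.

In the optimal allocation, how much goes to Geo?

2

Meeting every minimum uses 1+3+1+0+3+3+1 = 12 hours, leaving 19.
Highest expected points per hour first: Calc 270 > Chem 180 > CS 170 > Geo 90 > Lit 70 > Stats 60 > Anthro 50.
Calc: +11 to 12 (cap) ; 8 left.
Chem takes 1 more to reach its cap of 4 ; 7 left.
CS takes 6 more to reach its cap of 9 ; 1 left.
Only 1 left; Geo takes them to reach 2.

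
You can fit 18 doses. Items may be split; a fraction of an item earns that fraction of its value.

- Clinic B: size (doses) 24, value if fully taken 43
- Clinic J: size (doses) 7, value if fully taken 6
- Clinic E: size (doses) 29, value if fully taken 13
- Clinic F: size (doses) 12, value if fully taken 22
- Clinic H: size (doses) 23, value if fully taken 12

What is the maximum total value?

Best value per unit of size first: Clinic F 22/12≈1.83, Clinic B 43/24≈1.79, Clinic J 6/7≈0.857, Clinic H 12/23≈0.522, Clinic E 13/29≈0.448.
Clinic F: take in full, 12 doses for value 22 ; 6 left.
Fill the last 6 doses with part of Clinic B: 6/24 of it earns 10.75.
Total value = 32.75.

32.75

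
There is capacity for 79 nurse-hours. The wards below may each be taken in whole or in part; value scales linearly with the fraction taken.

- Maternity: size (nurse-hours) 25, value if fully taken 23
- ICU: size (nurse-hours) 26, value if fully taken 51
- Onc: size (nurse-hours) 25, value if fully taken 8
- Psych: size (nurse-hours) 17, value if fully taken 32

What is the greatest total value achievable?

109.52

Sort by value density: ICU 51/26≈1.96, Psych 32/17≈1.88, Maternity 23/25≈0.92, Onc 8/25≈0.32.
All 26 nurse-hours of ICU fit (value 51) ; 53 remain.
Psych: take in full, 17 nurse-hours for value 32 ; 36 left.
All 25 nurse-hours of Maternity fit (value 23) ; 11 remain.
Fill the last 11 nurse-hours with part of Onc: 11/25 of it earns 3.52.
Total value = 109.52.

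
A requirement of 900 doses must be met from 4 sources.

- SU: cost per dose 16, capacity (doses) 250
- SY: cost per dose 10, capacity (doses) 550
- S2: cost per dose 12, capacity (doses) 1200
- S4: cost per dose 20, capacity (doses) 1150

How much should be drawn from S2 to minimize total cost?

Cheapest first:
Take 550 from SY at 10 ; need 350 more.
Take 350 from S2 at 12 to finish.
SU, S4: unused.

350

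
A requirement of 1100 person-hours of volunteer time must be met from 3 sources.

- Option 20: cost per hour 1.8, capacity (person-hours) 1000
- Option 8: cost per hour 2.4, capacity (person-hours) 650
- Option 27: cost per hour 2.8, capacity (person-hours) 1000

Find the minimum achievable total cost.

Use sources in increasing cost order.
Option 20 at 1.8: take all 1000 person-hours — 100 still needed.
Option 8 at 2.4: take 100 of its 650 — requirement met.
Option 27: unused.
Cost = 1000×1.8 + 100×2.4 = 2040.

2040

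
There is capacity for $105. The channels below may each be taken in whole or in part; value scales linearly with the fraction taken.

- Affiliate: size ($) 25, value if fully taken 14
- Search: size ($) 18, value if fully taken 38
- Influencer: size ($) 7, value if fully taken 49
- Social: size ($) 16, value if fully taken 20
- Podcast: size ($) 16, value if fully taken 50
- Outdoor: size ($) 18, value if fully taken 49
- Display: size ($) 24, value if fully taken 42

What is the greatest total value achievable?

Best value per unit of size first: Influencer 49/7≈7, Podcast 50/16≈3.12, Outdoor 49/18≈2.72, Search 38/18≈2.11, Display 42/24≈1.75, Social 20/16≈1.25, Affiliate 14/25≈0.56.
All 7 $ of Influencer fit (value 49) — 98 remain.
All 16 $ of Podcast fit (value 50) — 82 remain.
All 18 $ of Outdoor fit (value 49) — 64 remain.
Take all of Search (18 $, value 38) — 46 $ left.
Take all of Display (24 $, value 42) — 22 $ left.
Social: take in full, 16 $ for value 20 — 6 left.
Fill the last 6 $ with part of Affiliate: 6/25 of it earns 3.36.
Total value = 251.36.

251.36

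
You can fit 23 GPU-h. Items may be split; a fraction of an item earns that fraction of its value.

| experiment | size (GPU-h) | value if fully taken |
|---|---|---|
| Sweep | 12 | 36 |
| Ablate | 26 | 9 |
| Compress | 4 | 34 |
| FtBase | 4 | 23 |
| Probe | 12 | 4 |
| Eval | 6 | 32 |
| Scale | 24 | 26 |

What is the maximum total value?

Sort by value density: Compress 34/4≈8.5, FtBase 23/4≈5.75, Eval 32/6≈5.33, Sweep 36/12≈3, Scale 26/24≈1.08, Ablate 9/26≈0.346, Probe 4/12≈0.333.
Take all of Compress (4 GPU-h, value 34) ; 19 GPU-h left.
Take all of FtBase (4 GPU-h, value 23) ; 15 GPU-h left.
All 6 GPU-h of Eval fit (value 32) ; 9 remain.
9 GPU-h left: a 9/12 share of Sweep gives 36×9/12 = 27.
Total value = 116.

116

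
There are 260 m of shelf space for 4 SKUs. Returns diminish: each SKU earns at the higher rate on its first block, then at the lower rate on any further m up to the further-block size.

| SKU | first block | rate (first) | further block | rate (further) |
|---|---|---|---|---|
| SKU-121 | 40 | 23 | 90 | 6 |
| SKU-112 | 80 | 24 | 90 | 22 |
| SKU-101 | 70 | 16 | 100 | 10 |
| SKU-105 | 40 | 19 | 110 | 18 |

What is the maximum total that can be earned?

5760

Order all 8 blocks by rate: SKU-112/T1 24 > SKU-121/T1 23 > SKU-112/T2 22 > SKU-105/T1 19 > SKU-105/T2 18 > SKU-101/T1 16 > SKU-101/T2 10 > SKU-121/T2 6.
SKU-112/T1 (24): +80 ; 180 left.
SKU-121 T1 at 23: fill all 40 ; 140 left.
SKU-112/T2 (22): +90 ; 50 left.
SKU-105/T1 (19): +40 ; 10 left.
SKU-105/T2: +10 of 110 at 18; pool empty.
Total = 24×80 + 23×40 + 22×90 + 19×40 + 18×10 = 5760.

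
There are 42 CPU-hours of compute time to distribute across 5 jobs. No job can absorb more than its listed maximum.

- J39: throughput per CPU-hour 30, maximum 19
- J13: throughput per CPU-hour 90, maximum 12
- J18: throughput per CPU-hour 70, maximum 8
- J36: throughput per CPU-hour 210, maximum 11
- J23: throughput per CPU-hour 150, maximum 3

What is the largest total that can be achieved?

4640

Highest throughput per CPU-hour first: J36 210 > J23 150 > J13 90 > J18 70 > J39 30.
Give J36 11 to hit its cap of 11 → 31 left.
J23 takes 3 to reach its cap of 3 → 28 left.
Give J13 12 to hit its cap of 12 → 16 left.
J18: +8 to 8 (cap) → 8 left.
J39: +8 (room for 19) → 8. Pool exhausted.
Total = 30×8 + 90×12 + 70×8 + 210×11 + 150×3 = 4640.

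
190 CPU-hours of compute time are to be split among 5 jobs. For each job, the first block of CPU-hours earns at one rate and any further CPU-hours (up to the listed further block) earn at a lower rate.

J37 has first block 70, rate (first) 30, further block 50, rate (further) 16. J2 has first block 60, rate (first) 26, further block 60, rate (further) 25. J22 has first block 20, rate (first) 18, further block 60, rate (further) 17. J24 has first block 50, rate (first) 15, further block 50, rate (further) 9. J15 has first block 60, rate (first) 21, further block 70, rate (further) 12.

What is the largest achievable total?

5160

Treat each block as its own option and order by rate: J37/T1 30 > J2/T1 26 > J2/T2 25 > J15/T1 21 > J22/T1 18 > J22/T2 17 > J37/T2 16 > J24/T1 15 > J15/T2 12 > J24/T2 9.
Fill J37 T1 block (70 at 30) → 120 left.
J2/T1 (26): +60 → 60 left.
J2 T2 at 25: fill all 60 → 0 left.
Total = 30×70 + 26×60 + 25×60 = 5160.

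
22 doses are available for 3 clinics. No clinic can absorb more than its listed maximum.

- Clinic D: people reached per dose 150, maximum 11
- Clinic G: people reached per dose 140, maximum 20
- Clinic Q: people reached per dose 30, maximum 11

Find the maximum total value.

3190

Highest people reached per dose first: Clinic D 150 > Clinic G 140 > Clinic Q 30.
Clinic D takes 11 to reach its cap of 11 → 11 left.
Clinic G has room for 20 but only 11 remain, so it gets 11.
Total = 150×11 + 140×11 = 3190.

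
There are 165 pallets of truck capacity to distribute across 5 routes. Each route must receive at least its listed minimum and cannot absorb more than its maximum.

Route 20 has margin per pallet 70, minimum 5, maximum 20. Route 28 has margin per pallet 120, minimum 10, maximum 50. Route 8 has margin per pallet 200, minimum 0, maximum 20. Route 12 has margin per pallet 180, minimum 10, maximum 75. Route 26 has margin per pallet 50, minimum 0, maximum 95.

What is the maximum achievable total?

24900

Meeting every minimum uses 5+10+0+10+0 = 25 pallets, leaving 140.
Rank by margin per pallet: Route 8 200 > Route 12 180 > Route 28 120 > Route 20 70 > Route 26 50.
Give Route 8 20 more to hit its cap of 20 ; 120 left.
Route 12: +65 to 75 (cap) ; 55 left.
Route 28 takes 40 more to reach its cap of 50 ; 15 left.
Route 20 takes 15 more to reach its cap of 20 ; 0 left.
Total = 70×20 + 120×50 + 200×20 + 180×75 = 24900.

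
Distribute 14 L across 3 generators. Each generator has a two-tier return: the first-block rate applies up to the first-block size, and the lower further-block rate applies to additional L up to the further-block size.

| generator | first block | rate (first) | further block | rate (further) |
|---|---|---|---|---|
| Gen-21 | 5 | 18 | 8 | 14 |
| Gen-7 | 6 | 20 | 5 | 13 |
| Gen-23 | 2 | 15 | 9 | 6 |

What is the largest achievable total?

Order all 6 blocks by rate: Gen-7/T1 20 > Gen-21/T1 18 > Gen-23/T1 15 > Gen-21/T2 14 > Gen-7/T2 13 > Gen-23/T2 6.
Fill Gen-7 T1 block (6 at 20) → 8 left.
Gen-21 T1 at 18: fill all 5 → 3 left.
Gen-23/T1 (15): +2 → 1 left.
Gen-21/T2: +1 of 8 at 14; pool empty.
Total = 20×6 + 18×5 + 15×2 + 14×1 = 254.

254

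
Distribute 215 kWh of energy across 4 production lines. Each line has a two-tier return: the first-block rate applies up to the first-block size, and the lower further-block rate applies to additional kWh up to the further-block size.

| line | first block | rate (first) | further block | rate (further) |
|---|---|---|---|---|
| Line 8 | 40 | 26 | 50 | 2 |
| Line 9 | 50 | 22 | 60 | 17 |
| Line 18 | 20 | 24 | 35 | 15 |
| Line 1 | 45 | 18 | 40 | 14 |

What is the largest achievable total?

4450

Order all 8 blocks by rate: Line 8/tier1 26 > Line 18/tier1 24 > Line 9/tier1 22 > Line 1/tier1 18 > Line 9/tier2 17 > Line 18/tier2 15 > Line 1/tier2 14 > Line 8/tier2 2.
Line 8/tier1 (26): +40 — 175 left.
Fill Line 18 tier1 block (20 at 24) — 155 left.
Line 9/tier1 (22): +50 — 105 left.
Fill Line 1 tier1 block (45 at 18) — 60 left.
Line 9/tier2 (17): +60 — 0 left.
Total = 26×40 + 24×20 + 22×50 + 18×45 + 17×60 = 4450.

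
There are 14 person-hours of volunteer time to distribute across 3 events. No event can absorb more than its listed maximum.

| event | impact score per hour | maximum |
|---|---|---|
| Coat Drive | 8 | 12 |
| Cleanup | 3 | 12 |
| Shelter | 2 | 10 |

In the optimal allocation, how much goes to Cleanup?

Rank by impact score per hour: Coat Drive 8 > Cleanup 3 > Shelter 2.
Coat Drive: +12 to 12 (cap) ; 2 left.
Cleanup: +2 (room for 12) → 2. Pool exhausted.

2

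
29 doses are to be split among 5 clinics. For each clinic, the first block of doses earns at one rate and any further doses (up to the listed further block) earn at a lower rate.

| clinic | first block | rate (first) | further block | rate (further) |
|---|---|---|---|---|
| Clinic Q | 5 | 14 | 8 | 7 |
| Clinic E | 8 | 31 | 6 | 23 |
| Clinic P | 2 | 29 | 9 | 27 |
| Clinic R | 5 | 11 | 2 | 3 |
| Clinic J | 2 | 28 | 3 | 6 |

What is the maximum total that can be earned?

771

Rank every tier by rate: Clinic E/tier1 31 > Clinic P/tier1 29 > Clinic J/tier1 28 > Clinic P/tier2 27 > Clinic E/tier2 23 > Clinic Q/tier1 14 > Clinic R/tier1 11 > Clinic Q/tier2 7 > Clinic J/tier2 6 > Clinic R/tier2 3.
Clinic E/tier1 (31): +8 → 21 left.
Clinic P/tier1 (29): +2 → 19 left.
Fill Clinic J tier1 block (2 at 28) → 17 left.
Clinic P tier2 at 27: fill all 9 → 8 left.
Clinic E/tier2 (23): +6 → 2 left.
2 remain; put them into Clinic Q tier1 at 14.
Total = 31×8 + 29×2 + 28×2 + 27×9 + 23×6 + 14×2 = 771.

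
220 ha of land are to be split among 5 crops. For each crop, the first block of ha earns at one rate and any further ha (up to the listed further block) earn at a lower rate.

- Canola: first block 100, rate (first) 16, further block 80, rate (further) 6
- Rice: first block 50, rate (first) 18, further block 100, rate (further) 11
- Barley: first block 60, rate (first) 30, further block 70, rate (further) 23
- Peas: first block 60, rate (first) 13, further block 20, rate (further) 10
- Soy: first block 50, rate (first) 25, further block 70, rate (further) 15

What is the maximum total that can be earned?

5380

Rank every tier by rate: Barley/tier1 30 > Soy/tier1 25 > Barley/tier2 23 > Rice/tier1 18 > Canola/tier1 16 > Soy/tier2 15 > Peas/tier1 13 > Rice/tier2 11 > Peas/tier2 10 > Canola/tier2 6.
Barley/tier1 (30): +60 — 160 left.
Soy/tier1 (25): +50 — 110 left.
Barley/tier2 (23): +70 — 40 left.
40 remain; put them into Rice tier1 at 18.
Total = 30×60 + 25×50 + 23×70 + 18×40 = 5380.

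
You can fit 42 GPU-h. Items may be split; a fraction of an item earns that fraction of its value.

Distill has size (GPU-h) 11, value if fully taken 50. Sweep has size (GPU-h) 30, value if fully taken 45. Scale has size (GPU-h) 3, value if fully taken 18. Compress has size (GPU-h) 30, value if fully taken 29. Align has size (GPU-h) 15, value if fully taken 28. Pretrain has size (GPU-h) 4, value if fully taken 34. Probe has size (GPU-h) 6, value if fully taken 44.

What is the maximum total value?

178.5

Best value per unit of size first: Pretrain 34/4≈8.5, Probe 44/6≈7.33, Scale 18/3≈6, Distill 50/11≈4.55, Align 28/15≈1.87, Sweep 45/30≈1.5, Compress 29/30≈0.967.
Pretrain: take in full, 4 GPU-h for value 34 — 38 left.
All 6 GPU-h of Probe fit (value 44) — 32 remain.
All 3 GPU-h of Scale fit (value 18) — 29 remain.
Take all of Distill (11 GPU-h, value 50) — 18 GPU-h left.
All 15 GPU-h of Align fit (value 28) — 3 remain.
3 GPU-h left: a 3/30 share of Sweep gives 45×3/30 = 4.5.
Total value = 178.5.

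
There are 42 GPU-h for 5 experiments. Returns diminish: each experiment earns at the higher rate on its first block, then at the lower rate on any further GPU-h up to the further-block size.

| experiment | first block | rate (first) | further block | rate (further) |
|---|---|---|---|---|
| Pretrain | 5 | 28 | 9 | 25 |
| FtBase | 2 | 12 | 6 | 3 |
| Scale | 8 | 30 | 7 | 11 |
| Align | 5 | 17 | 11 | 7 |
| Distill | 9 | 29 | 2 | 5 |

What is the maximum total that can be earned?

1019

Treat each block as its own option and order by rate: Scale/first 30 > Distill/first 29 > Pretrain/first 28 > Pretrain/second 25 > Align/first 17 > FtBase/first 12 > Scale/second 11 > Align/second 7 > Distill/second 5 > FtBase/second 3.
Fill Scale first block (8 at 30) → 34 left.
Fill Distill first block (9 at 29) → 25 left.
Fill Pretrain first block (5 at 28) → 20 left.
Pretrain second at 25: fill all 9 → 11 left.
Align first at 17: fill all 5 → 6 left.
FtBase first at 12: fill all 2 → 4 left.
Scale second at 11: only 4 left, fill 4.
Total = 30×8 + 29×9 + 28×5 + 25×9 + 17×5 + 12×2 + 11×4 = 1019.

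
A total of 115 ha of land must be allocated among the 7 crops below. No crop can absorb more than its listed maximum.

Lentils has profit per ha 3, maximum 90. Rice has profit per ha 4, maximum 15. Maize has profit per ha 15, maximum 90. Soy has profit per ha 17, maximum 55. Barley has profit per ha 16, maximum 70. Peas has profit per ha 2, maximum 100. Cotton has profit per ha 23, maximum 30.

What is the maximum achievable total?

Highest profit per ha first: Cotton 23 > Soy 17 > Barley 16 > Maize 15 > Rice 4 > Lentils 3 > Peas 2.
Cotton takes 30 to reach its cap of 30 — 85 left.
Give Soy 55 to hit its cap of 55 — 30 left.
Barley: +30 (room for 70) → 30. Pool exhausted.
Total = 17×55 + 16×30 + 23×30 = 2105.

2105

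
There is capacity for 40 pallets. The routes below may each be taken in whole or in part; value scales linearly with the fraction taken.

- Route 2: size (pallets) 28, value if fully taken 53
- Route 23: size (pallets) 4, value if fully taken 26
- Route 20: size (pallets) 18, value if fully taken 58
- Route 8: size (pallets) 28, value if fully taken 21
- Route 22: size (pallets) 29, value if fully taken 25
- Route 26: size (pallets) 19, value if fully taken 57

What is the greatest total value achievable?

Rank by value-to-size ratio: Route 23 26/4≈6.5, Route 20 58/18≈3.22, Route 26 57/19≈3, Route 2 53/28≈1.89, Route 22 25/29≈0.862, Route 8 21/28≈0.75.
All 4 pallets of Route 23 fit (value 26) → 36 remain.
All 18 pallets of Route 20 fit (value 58) → 18 remain.
18 pallets left: a 18/19 share of Route 26 gives 57×18/19 = 54.
Total value = 138.

138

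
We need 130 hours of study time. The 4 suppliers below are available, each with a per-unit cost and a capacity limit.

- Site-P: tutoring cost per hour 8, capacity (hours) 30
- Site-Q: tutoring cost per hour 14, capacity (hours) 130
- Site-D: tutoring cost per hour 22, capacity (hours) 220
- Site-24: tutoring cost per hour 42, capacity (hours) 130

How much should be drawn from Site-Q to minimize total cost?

100

Cheapest first:
Site-P at 8: take all 30 hours ; 100 still needed.
Site-Q at 14: take 100 of its 130 ; requirement met.
Site-D, Site-24: unused.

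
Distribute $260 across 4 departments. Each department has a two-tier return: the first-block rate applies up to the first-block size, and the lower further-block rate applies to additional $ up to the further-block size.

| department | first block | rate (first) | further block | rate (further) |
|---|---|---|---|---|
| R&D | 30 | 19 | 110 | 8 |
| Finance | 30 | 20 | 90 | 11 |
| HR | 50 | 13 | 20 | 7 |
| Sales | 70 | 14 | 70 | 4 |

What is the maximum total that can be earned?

Order all 8 blocks by rate: Finance/tier1 20 > R&D/tier1 19 > Sales/tier1 14 > HR/tier1 13 > Finance/tier2 11 > R&D/tier2 8 > HR/tier2 7 > Sales/tier2 4.
Fill Finance tier1 block (30 at 20) — 230 left.
R&D tier1 at 19: fill all 30 — 200 left.
Sales tier1 at 14: fill all 70 — 130 left.
HR tier1 at 13: fill all 50 — 80 left.
80 remain; put them into Finance tier2 at 11.
Total = 20×30 + 19×30 + 14×70 + 13×50 + 11×80 = 3680.

3680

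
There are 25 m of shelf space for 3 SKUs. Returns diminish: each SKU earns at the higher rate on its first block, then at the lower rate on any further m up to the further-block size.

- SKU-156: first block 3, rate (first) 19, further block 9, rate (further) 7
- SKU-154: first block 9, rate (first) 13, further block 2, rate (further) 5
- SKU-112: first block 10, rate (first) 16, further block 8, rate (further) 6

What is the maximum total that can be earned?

Rank every tier by rate: SKU-156/T1 19 > SKU-112/T1 16 > SKU-154/T1 13 > SKU-156/T2 7 > SKU-112/T2 6 > SKU-154/T2 5.
SKU-156/T1 (19): +3 — 22 left.
SKU-112/T1 (16): +10 — 12 left.
SKU-154/T1 (13): +9 — 3 left.
SKU-156/T2: +3 of 9 at 7; pool empty.
Total = 19×3 + 16×10 + 13×9 + 7×3 = 355.

355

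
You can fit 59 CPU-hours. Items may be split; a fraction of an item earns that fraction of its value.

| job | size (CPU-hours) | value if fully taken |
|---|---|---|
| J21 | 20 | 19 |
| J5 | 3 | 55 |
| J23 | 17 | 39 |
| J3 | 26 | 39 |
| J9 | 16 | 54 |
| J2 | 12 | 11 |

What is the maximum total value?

Rank by value-to-size ratio: J5 55/3≈18.3, J9 54/16≈3.38, J23 39/17≈2.29, J3 39/26≈1.5, J21 19/20≈0.95, J2 11/12≈0.917.
J5: take in full, 3 CPU-hours for value 55 ; 56 left.
All 16 CPU-hours of J9 fit (value 54) ; 40 remain.
All 17 CPU-hours of J23 fit (value 39) ; 23 remain.
Fill the last 23 CPU-hours with part of J3: 23/26 of it earns 34.5.
Total value = 182.5.

182.5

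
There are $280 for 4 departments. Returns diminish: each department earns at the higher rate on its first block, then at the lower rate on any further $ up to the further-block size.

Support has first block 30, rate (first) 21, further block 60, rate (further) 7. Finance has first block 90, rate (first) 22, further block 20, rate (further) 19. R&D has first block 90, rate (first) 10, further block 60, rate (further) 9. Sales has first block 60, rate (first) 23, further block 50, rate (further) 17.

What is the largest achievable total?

5520

Treat each block as its own option and order by rate: Sales/T1 23 > Finance/T1 22 > Support/T1 21 > Finance/T2 19 > Sales/T2 17 > R&D/T1 10 > R&D/T2 9 > Support/T2 7.
Fill Sales T1 block (60 at 23) ; 220 left.
Fill Finance T1 block (90 at 22) ; 130 left.
Support T1 at 21: fill all 30 ; 100 left.
Finance T2 at 19: fill all 20 ; 80 left.
Sales/T2 (17): +50 ; 30 left.
R&D T1 at 10: only 30 left, fill 30.
Total = 23×60 + 22×90 + 21×30 + 19×20 + 17×50 + 10×30 = 5520.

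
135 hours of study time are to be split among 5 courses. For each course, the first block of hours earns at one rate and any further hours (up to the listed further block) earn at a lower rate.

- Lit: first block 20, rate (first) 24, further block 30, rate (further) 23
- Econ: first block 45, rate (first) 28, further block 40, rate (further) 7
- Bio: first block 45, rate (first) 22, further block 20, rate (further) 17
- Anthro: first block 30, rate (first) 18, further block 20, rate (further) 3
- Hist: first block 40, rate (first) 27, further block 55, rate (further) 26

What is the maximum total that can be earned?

3640

Order all 10 blocks by rate: Econ/first 28 > Hist/first 27 > Hist/second 26 > Lit/first 24 > Lit/second 23 > Bio/first 22 > Anthro/first 18 > Bio/second 17 > Econ/second 7 > Anthro/second 3.
Fill Econ first block (45 at 28) → 90 left.
Fill Hist first block (40 at 27) → 50 left.
50 remain; put them into Hist second at 26.
Total = 28×45 + 27×40 + 26×50 = 3640.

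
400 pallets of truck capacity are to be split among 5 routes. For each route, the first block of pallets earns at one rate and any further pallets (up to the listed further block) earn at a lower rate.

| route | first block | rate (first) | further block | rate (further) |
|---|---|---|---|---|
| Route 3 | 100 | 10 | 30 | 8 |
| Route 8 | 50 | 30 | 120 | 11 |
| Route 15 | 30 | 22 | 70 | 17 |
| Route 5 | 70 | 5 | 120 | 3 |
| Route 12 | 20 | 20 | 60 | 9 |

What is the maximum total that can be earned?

6160

Rank every tier by rate: Route 8/T1 30 > Route 15/T1 22 > Route 12/T1 20 > Route 15/T2 17 > Route 8/T2 11 > Route 3/T1 10 > Route 12/T2 9 > Route 3/T2 8 > Route 5/T1 5 > Route 5/T2 3.
Route 8/T1 (30): +50 ; 350 left.
Fill Route 15 T1 block (30 at 22) ; 320 left.
Fill Route 12 T1 block (20 at 20) ; 300 left.
Route 15 T2 at 17: fill all 70 ; 230 left.
Route 8/T2 (11): +120 ; 110 left.
Fill Route 3 T1 block (100 at 10) ; 10 left.
10 remain; put them into Route 12 T2 at 9.
Total = 30×50 + 22×30 + 20×20 + 17×70 + 11×120 + 10×100 + 9×10 = 6160.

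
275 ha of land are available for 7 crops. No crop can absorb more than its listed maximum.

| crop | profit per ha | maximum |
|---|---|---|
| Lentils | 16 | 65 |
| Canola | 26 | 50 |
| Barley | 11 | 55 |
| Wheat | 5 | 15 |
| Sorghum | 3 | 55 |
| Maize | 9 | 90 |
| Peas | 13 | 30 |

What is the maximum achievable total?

Rank by profit per ha: Canola 26 > Lentils 16 > Peas 13 > Barley 11 > Maize 9 > Wheat 5 > Sorghum 3.
Canola takes 50 to reach its cap of 50 → 225 left.
Lentils takes 65 to reach its cap of 65 → 160 left.
Peas takes 30 to reach its cap of 30 → 130 left.
Give Barley 55 to hit its cap of 55 → 75 left.
Only 75 left; Maize takes them to reach 75.
Total = 16×65 + 26×50 + 11×55 + 9×75 + 13×30 = 4010.

4010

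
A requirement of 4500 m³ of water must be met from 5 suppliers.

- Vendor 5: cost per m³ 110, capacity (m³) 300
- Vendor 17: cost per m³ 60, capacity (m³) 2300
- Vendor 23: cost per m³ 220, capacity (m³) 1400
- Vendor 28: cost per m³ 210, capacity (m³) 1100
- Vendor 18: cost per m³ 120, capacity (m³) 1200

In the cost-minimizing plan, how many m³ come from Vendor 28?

700

Fill from the cheapest supplier first.
Take 2300 from Vendor 17 at 60 ; need 2200 more.
Take 300 from Vendor 5 at 110 ; need 1900 more.
Take 1200 from Vendor 18 at 120 ; need 700 more.
Vendor 28 (210): take the remaining 700 ; done.
Vendor 23: unused.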